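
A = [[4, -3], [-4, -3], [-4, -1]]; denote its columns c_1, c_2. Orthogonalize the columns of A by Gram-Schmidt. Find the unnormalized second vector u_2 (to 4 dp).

u_2 = (-3.3333, -2.6667, -0.6667)

e_1 = c_1/‖c_1‖ = (4, -4, -4)/6.9282 = (0.5774, -0.5774, -0.5774).
r_{12} = e_1·c_2 = 0.5774.
u_2 = c_2 − 0.5774·e_1 = (-3.3333, -2.6667, -0.6667).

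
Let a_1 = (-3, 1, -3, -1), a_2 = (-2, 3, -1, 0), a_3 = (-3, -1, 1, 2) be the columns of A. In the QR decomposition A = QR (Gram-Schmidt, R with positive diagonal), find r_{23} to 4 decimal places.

r_{23} = 0.0767

e_1 = a_1/‖a_1‖ = (-3, 1, -3, -1)/4.4721 = (-0.6708, 0.2236, -0.6708, -0.2236).
r_{12} = e_1·a_2 = 2.6833.
u_2 = a_2 − 2.6833·e_1 = (-0.2000, 2.4000, 0.8000, 0.6000).
‖u_2‖ = 2.6077, so e_2 = (-0.0767, 0.9204, 0.3068, 0.2301).
r_{23} = e_2·a_3 = 0.0767.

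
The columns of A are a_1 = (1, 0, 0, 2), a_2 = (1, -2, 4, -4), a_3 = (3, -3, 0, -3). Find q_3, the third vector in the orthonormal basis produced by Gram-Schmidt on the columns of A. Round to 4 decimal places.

a_1 = (1, 0, 0, 2); ‖a_1‖ = 2.2361, so q_1 = (0.4472, 0.0000, 0.0000, 0.8944).
q_1·a_2 = 0.4472·1 + 0.0000·(-2) + 0.0000·4 + 0.8944·(-4) = -3.1305.
u_2 = a_2 + 3.1305·q_1 = (2.4000, -2.0000, 4.0000, -1.2000).
‖u_2‖ = 5.2154, so q_2 = (0.4602, -0.3835, 0.7670, -0.2301).
q_1·a_3 = 0.4472·3 + 0.0000·(-3) + 0.0000·0 + 0.8944·(-3) = -1.3416; q_2·a_3 = 0.4602·3 + (-0.3835)·(-3) + 0.7670·0 + (-0.2301)·(-3) = 3.2213.
u_3 = a_3 + 1.3416·q_1 − 3.2213·q_2 = (2.1176, -1.7647, -2.4706, -1.0588).
‖u_3‖ = 3.8501, so q_3 = (0.5500, -0.4583, -0.6417, -0.2750).

q_3 = (0.5500, -0.4583, -0.6417, -0.2750)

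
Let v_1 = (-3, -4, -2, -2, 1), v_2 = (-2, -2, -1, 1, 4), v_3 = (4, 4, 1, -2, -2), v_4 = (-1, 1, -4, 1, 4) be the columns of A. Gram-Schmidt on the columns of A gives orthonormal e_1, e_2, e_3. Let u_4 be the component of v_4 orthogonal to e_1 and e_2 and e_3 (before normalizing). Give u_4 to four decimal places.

e_1 = v_1/‖v_1‖ = (-3, -4, -2, -2, 1)/5.8310 = (-0.5145, -0.6860, -0.3430, -0.3430, 0.1715).
r_{12} = e_1·v_2 = 3.0870.
u_2 = v_2 − 3.0870·e_1 = (-0.4118, 0.1176, 0.0588, 2.0588, 3.4706).
‖u_2‖ = 4.0584, so e_2 = (-0.1015, 0.0290, 0.0145, 0.5073, 0.8552).
r_{13} = e_1·v_3 = -4.8020; r_{23} = e_2·v_3 = -3.0003.
u_3 = v_3 + 4.8020·e_1 + 3.0003·e_2 = (1.2250, 0.7929, -0.6036, -2.1250, 1.3893).
‖u_3‖ = 2.9899, so e_3 = (0.4097, 0.2652, -0.2019, -0.7107, 0.4647).
r_{14} = e_1·v_4 = 1.5435; r_{24} = e_2·v_4 = 4.0004; r_{34} = e_3·v_4 = 1.8109.
u_4 = v_4 − 1.5435·e_1 − 4.0004·e_2 − 1.8109·e_3 = (-0.5419, 1.4626, -3.1630, 0.7871, -0.5272).

u_4 = (-0.5419, 1.4626, -3.1630, 0.7871, -0.5272)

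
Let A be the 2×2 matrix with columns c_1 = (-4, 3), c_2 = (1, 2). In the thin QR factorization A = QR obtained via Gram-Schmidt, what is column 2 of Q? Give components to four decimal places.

c_1 = (-4, 3); ‖c_1‖ = 5.0000, so e_1 = (-0.8000, 0.6000).
e_1·c_2 = (-0.8000)·1 + 0.6000·2 = 0.4000.
u_2 = c_2 − 0.4000·e_1 = (1.3200, 1.7600).
‖u_2‖ = 2.2000, so e_2 = (0.6000, 0.8000).

e_2 = (0.6000, 0.8000)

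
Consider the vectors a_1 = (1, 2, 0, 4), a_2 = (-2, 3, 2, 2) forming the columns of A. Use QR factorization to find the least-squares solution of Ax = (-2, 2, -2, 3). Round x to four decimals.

q_1 = a_1/‖a_1‖ = (1, 2, 0, 4)/4.5826 = (0.2182, 0.4364, 0.0000, 0.8729).
r_{12} = q_1·a_2 = 2.6186.
u_2 = a_2 − 2.6186·q_1 = (-2.5714, 1.8571, 2.0000, -0.2857).
‖u_2‖ = 3.7607, so q_2 = (-0.6838, 0.4938, 0.5318, -0.0760).
Qᵀb = (3.0551, 1.0636).
Back-substitute: x_2 = 1.0636/3.7607 = 0.2828.
x_1 = (3.0551 − 2.6186·0.2828)/4.5826 = 0.5051.

x = (0.5051, 0.2828)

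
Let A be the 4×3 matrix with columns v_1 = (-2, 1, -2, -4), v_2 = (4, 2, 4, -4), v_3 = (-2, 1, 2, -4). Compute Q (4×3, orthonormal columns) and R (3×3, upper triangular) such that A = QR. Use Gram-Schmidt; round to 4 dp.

Q = [[-0.4000, 0.5778, -0.6941], [0.2000, 0.2667, -0.1041], [-0.4000, 0.5778, 0.7115], [-0.8000, -0.5111, -0.0347]], R = [[5.0000, 0.4000, 3.4000], [0.0000, 7.2000, 2.3111], [0.0000, 0.0000, 2.8458]]

q_1 = v_1/‖v_1‖ = (-2, 1, -2, -4)/5.0000 = (-0.4000, 0.2000, -0.4000, -0.8000).
r_{12} = q_1·v_2 = 0.4000.
u_2 = v_2 − 0.4000·q_1 = (4.1600, 1.9200, 4.1600, -3.6800).
‖u_2‖ = 7.2000, so q_2 = (0.5778, 0.2667, 0.5778, -0.5111).
r_{13} = q_1·v_3 = 3.4000; r_{23} = q_2·v_3 = 2.3111.
u_3 = v_3 − 3.4000·q_1 − 2.3111·q_2 = (-1.9753, -0.2963, 2.0247, -0.0988).
‖u_3‖ = 2.8458, so q_3 = (-0.6941, -0.1041, 0.7115, -0.0347).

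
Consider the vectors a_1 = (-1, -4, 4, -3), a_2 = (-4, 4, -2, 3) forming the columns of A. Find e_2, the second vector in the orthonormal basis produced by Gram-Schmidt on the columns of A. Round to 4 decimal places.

a_1 = (-1, -4, 4, -3); ‖a_1‖ = 6.4807, so e_1 = (-0.1543, -0.6172, 0.6172, -0.4629).
e_1·a_2 = (-0.1543)·(-4) + (-0.6172)·4 + 0.6172·(-2) + (-0.4629)·3 = -4.4748.
u_2 = a_2 + 4.4748·e_1 = (-4.6905, 1.2381, 0.7619, 0.9286).
‖u_2‖ = 4.9976, so e_2 = (-0.9385, 0.2477, 0.1525, 0.1858).

e_2 = (-0.9385, 0.2477, 0.1525, 0.1858)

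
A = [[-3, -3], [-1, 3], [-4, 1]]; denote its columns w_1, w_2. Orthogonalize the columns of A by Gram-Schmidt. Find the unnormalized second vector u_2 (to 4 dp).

u_2 = (-2.7692, 3.0769, 1.3077)

w_1 = (-3, -1, -4); ‖w_1‖ = 5.0990, so e_1 = (-0.5883, -0.1961, -0.7845).
e_1·w_2 = (-0.5883)·(-3) + (-0.1961)·3 + (-0.7845)·1 = 0.3922.
u_2 = w_2 − 0.3922·e_1 = (-2.7692, 3.0769, 1.3077).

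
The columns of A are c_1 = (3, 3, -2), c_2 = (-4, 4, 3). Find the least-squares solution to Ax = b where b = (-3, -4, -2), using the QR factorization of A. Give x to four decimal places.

x = (-0.8741, -0.3718)

c_1 = (3, 3, -2); ‖c_1‖ = 4.6904, so e_1 = (0.6396, 0.6396, -0.4264).
e_1·c_2 = 0.6396·(-4) + 0.6396·4 + (-0.4264)·3 = -1.2792.
u_2 = c_2 + 1.2792·e_1 = (-3.1818, 4.8182, 2.4545).
‖u_2‖ = 6.2740, so e_2 = (-0.5071, 0.7680, 0.3912).
Qᵀb = (-3.6244, -2.3328).
Back-substitute: x_2 = -2.3328/6.2740 = -0.3718.
x_1 = (-3.6244 + 1.2792·(-0.3718))/4.6904 = -0.8741.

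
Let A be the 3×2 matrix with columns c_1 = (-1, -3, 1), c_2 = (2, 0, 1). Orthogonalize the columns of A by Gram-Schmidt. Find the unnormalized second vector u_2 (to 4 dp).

u_2 = (1.9091, -0.2727, 1.0909)

c_1 = (-1, -3, 1); ‖c_1‖ = 3.3166, so q_1 = (-0.3015, -0.9045, 0.3015).
q_1·c_2 = (-0.3015)·2 + (-0.9045)·0 + 0.3015·1 = -0.3015.
u_2 = c_2 + 0.3015·q_1 = (1.9091, -0.2727, 1.0909).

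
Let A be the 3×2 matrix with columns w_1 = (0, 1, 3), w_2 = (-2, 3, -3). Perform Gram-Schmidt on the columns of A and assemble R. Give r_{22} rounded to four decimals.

e_1 = w_1/‖w_1‖ = (0, 1, 3)/3.1623 = (0.0000, 0.3162, 0.9487).
r_{12} = e_1·w_2 = -1.8974.
u_2 = w_2 + 1.8974·e_1 = (-2.0000, 3.6000, -1.2000).
r_{22} = ‖u_2‖ = 4.2895.

r_{22} = 4.2895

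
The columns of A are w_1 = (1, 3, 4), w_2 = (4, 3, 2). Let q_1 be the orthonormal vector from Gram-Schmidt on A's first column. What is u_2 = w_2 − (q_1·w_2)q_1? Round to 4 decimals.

u_2 = (3.1923, 0.5769, -1.2308)

q_1 = w_1/‖w_1‖ = (1, 3, 4)/5.0990 = (0.1961, 0.5883, 0.7845).
r_{12} = q_1·w_2 = 4.1184.
u_2 = w_2 − 4.1184·q_1 = (3.1923, 0.5769, -1.2308).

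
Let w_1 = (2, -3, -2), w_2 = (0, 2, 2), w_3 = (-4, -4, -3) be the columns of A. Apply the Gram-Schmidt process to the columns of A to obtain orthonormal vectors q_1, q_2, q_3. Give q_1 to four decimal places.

w_1 = (2, -3, -2); ‖w_1‖ = 4.1231, so q_1 = (0.4851, -0.7276, -0.4851).

q_1 = (0.4851, -0.7276, -0.4851)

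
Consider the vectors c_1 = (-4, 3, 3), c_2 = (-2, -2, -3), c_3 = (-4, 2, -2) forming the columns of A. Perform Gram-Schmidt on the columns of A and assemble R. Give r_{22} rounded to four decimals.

c_1 = (-4, 3, 3); ‖c_1‖ = 5.8310, so q_1 = (-0.6860, 0.5145, 0.5145).
q_1·c_2 = (-0.6860)·(-2) + 0.5145·(-2) + 0.5145·(-3) = -1.2005.
u_2 = c_2 + 1.2005·q_1 = (-2.8235, -1.3824, -2.3824).
r_{22} = ‖u_2‖ = 3.9445.

r_{22} = 3.9445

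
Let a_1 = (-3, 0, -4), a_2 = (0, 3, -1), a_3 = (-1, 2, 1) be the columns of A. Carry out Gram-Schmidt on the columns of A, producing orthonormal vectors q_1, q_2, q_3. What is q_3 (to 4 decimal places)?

q_3 = (-0.7845, 0.1961, 0.5883)

q_1 = a_1/‖a_1‖ = (-3, 0, -4)/5.0000 = (-0.6000, 0.0000, -0.8000).
r_{12} = q_1·a_2 = 0.8000.
u_2 = a_2 − 0.8000·q_1 = (0.4800, 3.0000, -0.3600).
‖u_2‖ = 3.0594, so q_2 = (0.1569, 0.9806, -0.1177).
r_{13} = q_1·a_3 = -0.2000; r_{23} = q_2·a_3 = 1.6866.
u_3 = a_3 + 0.2000·q_1 − 1.6866·q_2 = (-1.3846, 0.3462, 1.0385).
‖u_3‖ = 1.7650, so q_3 = (-0.7845, 0.1961, 0.5883).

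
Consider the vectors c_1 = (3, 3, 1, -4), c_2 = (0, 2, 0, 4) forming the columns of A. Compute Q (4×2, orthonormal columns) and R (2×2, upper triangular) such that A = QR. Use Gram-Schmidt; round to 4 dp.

Q = [[0.5071, 0.2070], [0.5071, 0.6901], [0.1690, 0.0690], [-0.6761, 0.6901]], R = [[5.9161, -1.6903], [0.0000, 4.1404]]

c_1 = (3, 3, 1, -4); ‖c_1‖ = 5.9161, so e_1 = (0.5071, 0.5071, 0.1690, -0.6761).
e_1·c_2 = 0.5071·0 + 0.5071·2 + 0.1690·0 + (-0.6761)·4 = -1.6903.
u_2 = c_2 + 1.6903·e_1 = (0.8571, 2.8571, 0.2857, 2.8571).
‖u_2‖ = 4.1404, so e_2 = (0.2070, 0.6901, 0.0690, 0.6901).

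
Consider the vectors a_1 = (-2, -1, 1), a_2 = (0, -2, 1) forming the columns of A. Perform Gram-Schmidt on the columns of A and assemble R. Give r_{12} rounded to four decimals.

r_{12} = 1.2247

e_1 = a_1/‖a_1‖ = (-2, -1, 1)/2.4495 = (-0.8165, -0.4082, 0.4082).
r_{12} = e_1·a_2 = 1.2247.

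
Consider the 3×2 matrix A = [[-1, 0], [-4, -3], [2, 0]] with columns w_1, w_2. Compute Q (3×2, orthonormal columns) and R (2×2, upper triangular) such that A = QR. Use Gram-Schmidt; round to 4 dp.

Q = [[-0.2182, 0.3904], [-0.8729, -0.4880], [0.4364, -0.7807]], R = [[4.5826, 2.6186], [0.0000, 1.4639]]

q_1 = w_1/‖w_1‖ = (-1, -4, 2)/4.5826 = (-0.2182, -0.8729, 0.4364).
r_{12} = q_1·w_2 = 2.6186.
u_2 = w_2 − 2.6186·q_1 = (0.5714, -0.7143, -1.1429).
‖u_2‖ = 1.4639, so q_2 = (0.3904, -0.4880, -0.7807).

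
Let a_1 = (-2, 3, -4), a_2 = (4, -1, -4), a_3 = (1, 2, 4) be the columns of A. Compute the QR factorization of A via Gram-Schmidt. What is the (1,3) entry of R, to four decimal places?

r_{13} = -2.2283

e_1 = a_1/‖a_1‖ = (-2, 3, -4)/5.3852 = (-0.3714, 0.5571, -0.7428).
r_{13} = e_1·a_3 = -2.2283.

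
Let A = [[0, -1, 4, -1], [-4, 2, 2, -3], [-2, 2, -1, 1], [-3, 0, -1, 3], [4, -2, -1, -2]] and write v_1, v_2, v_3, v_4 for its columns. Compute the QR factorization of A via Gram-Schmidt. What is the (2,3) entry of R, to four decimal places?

e_1 = v_1/‖v_1‖ = (0, -4, -2, -3, 4)/6.7082 = (0.0000, -0.5963, -0.2981, -0.4472, 0.5963).
r_{12} = e_1·v_2 = -2.9814.
u_2 = v_2 + 2.9814·e_1 = (-1.0000, 0.2222, 1.1111, -1.3333, -0.2222).
‖u_2‖ = 2.0276, so e_2 = (-0.4932, 0.1096, 0.5480, -0.6576, -0.1096).
r_{23} = e_2·v_3 = -1.5344.

r_{23} = -1.5344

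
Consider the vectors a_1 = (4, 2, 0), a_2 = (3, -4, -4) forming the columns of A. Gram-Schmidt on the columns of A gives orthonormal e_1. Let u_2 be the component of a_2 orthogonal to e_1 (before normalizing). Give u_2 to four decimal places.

u_2 = (2.2000, -4.4000, -4.0000)

a_1 = (4, 2, 0); ‖a_1‖ = 4.4721, so e_1 = (0.8944, 0.4472, 0.0000).
e_1·a_2 = 0.8944·3 + 0.4472·(-4) + 0.0000·(-4) = 0.8944.
u_2 = a_2 − 0.8944·e_1 = (2.2000, -4.4000, -4.0000).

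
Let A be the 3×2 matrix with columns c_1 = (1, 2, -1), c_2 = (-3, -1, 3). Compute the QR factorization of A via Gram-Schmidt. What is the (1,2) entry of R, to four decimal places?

e_1 = c_1/‖c_1‖ = (1, 2, -1)/2.4495 = (0.4082, 0.8165, -0.4082).
r_{12} = e_1·c_2 = -3.2660.

r_{12} = -3.2660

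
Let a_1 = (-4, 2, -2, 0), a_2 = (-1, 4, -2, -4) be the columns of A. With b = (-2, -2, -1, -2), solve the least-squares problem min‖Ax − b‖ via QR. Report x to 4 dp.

x = (0.2500, 0.0000)

a_1 = (-4, 2, -2, 0); ‖a_1‖ = 4.8990, so e_1 = (-0.8165, 0.4082, -0.4082, 0.0000).
e_1·a_2 = (-0.8165)·(-1) + 0.4082·4 + (-0.4082)·(-2) + 0.0000·(-4) = 3.2660.
u_2 = a_2 − 3.2660·e_1 = (1.6667, 2.6667, -0.6667, -4.0000).
‖u_2‖ = 5.1316, so e_2 = (0.3248, 0.5197, -0.1299, -0.7795).
Qᵀb = (1.2247, 0.0000).
Back-substitute: x_2 = 0.0000/5.1316 = 0.0000.
x_1 = (1.2247 − 3.2660·0.0000)/4.8990 = 0.2500.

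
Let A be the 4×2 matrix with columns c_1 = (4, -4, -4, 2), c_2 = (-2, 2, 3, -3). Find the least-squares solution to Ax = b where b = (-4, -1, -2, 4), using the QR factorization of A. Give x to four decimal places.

x = (-1.5510, -2.4898)

c_1 = (4, -4, -4, 2); ‖c_1‖ = 7.2111, so e_1 = (0.5547, -0.5547, -0.5547, 0.2774).
e_1·c_2 = 0.5547·(-2) + (-0.5547)·2 + (-0.5547)·3 + 0.2774·(-3) = -4.7150.
u_2 = c_2 + 4.7150·e_1 = (0.6154, -0.6154, 0.3846, -1.6923).
‖u_2‖ = 1.9415, so e_2 = (0.3170, -0.3170, 0.1981, -0.8717).
Qᵀb = (0.5547, -4.8338).
Back-substitute: x_2 = -4.8338/1.9415 = -2.4898.
x_1 = (0.5547 + 4.7150·(-2.4898))/7.2111 = -1.5510.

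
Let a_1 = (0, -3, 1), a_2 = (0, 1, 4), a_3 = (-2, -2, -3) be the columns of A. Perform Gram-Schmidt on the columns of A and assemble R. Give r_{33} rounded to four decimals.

e_1 = a_1/‖a_1‖ = (0, -3, 1)/3.1623 = (0.0000, -0.9487, 0.3162).
r_{12} = e_1·a_2 = 0.3162.
u_2 = a_2 − 0.3162·e_1 = (0.0000, 1.3000, 3.9000).
‖u_2‖ = 4.1110, so e_2 = (0.0000, 0.3162, 0.9487).
r_{13} = e_1·a_3 = 0.9487; r_{23} = e_2·a_3 = -3.4785.
u_3 = a_3 − 0.9487·e_1 + 3.4785·e_2 = (-2.0000, 0.0000, 0.0000).
r_{33} = ‖u_3‖ = 2.0000.

r_{33} = 2.0000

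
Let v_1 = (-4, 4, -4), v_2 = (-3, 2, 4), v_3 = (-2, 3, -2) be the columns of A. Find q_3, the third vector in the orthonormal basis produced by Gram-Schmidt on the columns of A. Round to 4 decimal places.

q_3 = (0.6470, 0.7548, 0.1078)

v_1 = (-4, 4, -4); ‖v_1‖ = 6.9282, so q_1 = (-0.5774, 0.5774, -0.5774).
q_1·v_2 = (-0.5774)·(-3) + 0.5774·2 + (-0.5774)·4 = 0.5774.
u_2 = v_2 − 0.5774·q_1 = (-2.6667, 1.6667, 4.3333).
‖u_2‖ = 5.3541, so q_2 = (-0.4981, 0.3113, 0.8093).
q_1·v_3 = (-0.5774)·(-2) + 0.5774·3 + (-0.5774)·(-2) = 4.0415; q_2·v_3 = (-0.4981)·(-2) + 0.3113·3 + 0.8093·(-2) = 0.3113.
u_3 = v_3 − 4.0415·q_1 − 0.3113·q_2 = (0.4884, 0.5698, 0.0814).
‖u_3‖ = 0.7548, so q_3 = (0.6470, 0.7548, 0.1078).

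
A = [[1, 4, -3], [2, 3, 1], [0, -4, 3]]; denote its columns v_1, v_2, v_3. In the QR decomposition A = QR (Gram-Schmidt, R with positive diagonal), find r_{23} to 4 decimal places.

r_{23} = -4.1461

v_1 = (1, 2, 0); ‖v_1‖ = 2.2361, so q_1 = (0.4472, 0.8944, 0.0000).
q_1·v_2 = 0.4472·4 + 0.8944·3 + 0.0000·(-4) = 4.4721.
u_2 = v_2 − 4.4721·q_1 = (2.0000, -1.0000, -4.0000).
‖u_2‖ = 4.5826, so q_2 = (0.4364, -0.2182, -0.8729).
r_{23} = q_2·v_3 = -4.1461.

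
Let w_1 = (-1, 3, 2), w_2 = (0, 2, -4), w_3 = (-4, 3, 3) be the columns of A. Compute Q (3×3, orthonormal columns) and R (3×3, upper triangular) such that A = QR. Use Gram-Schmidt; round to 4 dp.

Q = [[-0.2673, -0.0322, -0.9631], [0.8018, 0.5470, -0.2408], [0.5345, -0.8365, -0.1204]], R = [[3.7417, -0.5345, 5.0780], [0.0000, 4.4401, -0.7400], [0.0000, 0.0000, 2.7689]]

w_1 = (-1, 3, 2); ‖w_1‖ = 3.7417, so e_1 = (-0.2673, 0.8018, 0.5345).
e_1·w_2 = (-0.2673)·0 + 0.8018·2 + 0.5345·(-4) = -0.5345.
u_2 = w_2 + 0.5345·e_1 = (-0.1429, 2.4286, -3.7143).
‖u_2‖ = 4.4401, so e_2 = (-0.0322, 0.5470, -0.8365).
e_1·w_3 = (-0.2673)·(-4) + 0.8018·3 + 0.5345·3 = 5.0780; e_2·w_3 = (-0.0322)·(-4) + 0.5470·3 + (-0.8365)·3 = -0.7400.
u_3 = w_3 − 5.0780·e_1 + 0.7400·e_2 = (-2.6667, -0.6667, -0.3333).
‖u_3‖ = 2.7689, so e_3 = (-0.9631, -0.2408, -0.1204).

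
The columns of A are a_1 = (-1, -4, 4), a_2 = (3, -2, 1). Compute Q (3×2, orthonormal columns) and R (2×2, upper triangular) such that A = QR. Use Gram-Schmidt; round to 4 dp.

q_1 = a_1/‖a_1‖ = (-1, -4, 4)/5.7446 = (-0.1741, -0.6963, 0.6963).
r_{12} = q_1·a_2 = 1.5667.
u_2 = a_2 − 1.5667·q_1 = (3.2727, -0.9091, -0.0909).
‖u_2‖ = 3.3979, so q_2 = (0.9632, -0.2675, -0.0268).

Q = [[-0.1741, 0.9632], [-0.6963, -0.2675], [0.6963, -0.0268]], R = [[5.7446, 1.5667], [0.0000, 3.3979]]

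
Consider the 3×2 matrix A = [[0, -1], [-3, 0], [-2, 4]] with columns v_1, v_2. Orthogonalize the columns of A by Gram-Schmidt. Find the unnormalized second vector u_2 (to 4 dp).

u_2 = (-1.0000, -1.8462, 2.7692)

v_1 = (0, -3, -2); ‖v_1‖ = 3.6056, so e_1 = (0.0000, -0.8321, -0.5547).
e_1·v_2 = 0.0000·(-1) + (-0.8321)·0 + (-0.5547)·4 = -2.2188.
u_2 = v_2 + 2.2188·e_1 = (-1.0000, -1.8462, 2.7692).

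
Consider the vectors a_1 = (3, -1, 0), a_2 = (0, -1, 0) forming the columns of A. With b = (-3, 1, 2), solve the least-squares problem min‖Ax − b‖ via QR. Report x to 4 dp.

x = (-1.0000, 0.0000)

a_1 = (3, -1, 0); ‖a_1‖ = 3.1623, so q_1 = (0.9487, -0.3162, 0.0000).
q_1·a_2 = 0.9487·0 + (-0.3162)·(-1) + 0.0000·0 = 0.3162.
u_2 = a_2 − 0.3162·q_1 = (-0.3000, -0.9000, 0.0000).
‖u_2‖ = 0.9487, so q_2 = (-0.3162, -0.9487, 0.0000).
Qᵀb = (-3.1623, 0.0000).
Back-substitute: x_2 = 0.0000/0.9487 = 0.0000.
x_1 = (-3.1623 − 0.3162·0.0000)/3.1623 = -1.0000.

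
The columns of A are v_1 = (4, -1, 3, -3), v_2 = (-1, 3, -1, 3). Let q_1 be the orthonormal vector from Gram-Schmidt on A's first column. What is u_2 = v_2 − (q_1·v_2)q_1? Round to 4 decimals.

u_2 = (1.1714, 2.4571, 0.6286, 1.3714)

q_1 = v_1/‖v_1‖ = (4, -1, 3, -3)/5.9161 = (0.6761, -0.1690, 0.5071, -0.5071).
r_{12} = q_1·v_2 = -3.2116.
u_2 = v_2 + 3.2116·q_1 = (1.1714, 2.4571, 0.6286, 1.3714).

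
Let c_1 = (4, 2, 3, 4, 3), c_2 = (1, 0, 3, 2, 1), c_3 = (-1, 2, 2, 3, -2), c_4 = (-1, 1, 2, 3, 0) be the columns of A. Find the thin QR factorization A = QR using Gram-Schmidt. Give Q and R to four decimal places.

c_1 = (4, 2, 3, 4, 3); ‖c_1‖ = 7.3485, so e_1 = (0.5443, 0.2722, 0.4082, 0.5443, 0.4082).
e_1·c_2 = 0.5443·1 + 0.2722·0 + 0.4082·3 + 0.5443·2 + 0.4082·1 = 3.2660.
u_2 = c_2 − 3.2660·e_1 = (-0.7778, -0.8889, 1.6667, 0.2222, -0.3333).
‖u_2‖ = 2.0817, so e_2 = (-0.3736, -0.4270, 0.8006, 0.1068, -0.1601).
e_1·c_3 = 0.5443·(-1) + 0.2722·2 + 0.4082·2 + 0.5443·3 + 0.4082·(-2) = 1.6330; e_2·c_3 = (-0.3736)·(-1) + (-0.4270)·2 + 0.8006·2 + 0.1068·3 + (-0.1601)·(-2) = 1.7614.
u_3 = c_3 − 1.6330·e_1 − 1.7614·e_2 = (-1.2308, 2.3077, -0.0769, 1.9231, -2.3846).
‖u_3‖ = 4.0287, so e_3 = (-0.3055, 0.5728, -0.0191, 0.4773, -0.5919).
e_1·c_4 = 0.5443·(-1) + 0.2722·1 + 0.4082·2 + 0.5443·3 + 0.4082·0 = 2.1773; e_2·c_4 = (-0.3736)·(-1) + (-0.4270)·1 + 0.8006·2 + 0.1068·3 + (-0.1601)·0 = 1.8682; e_3·c_4 = (-0.3055)·(-1) + 0.5728·1 + (-0.0191)·2 + 0.4773·3 + (-0.5919)·0 = 2.2721.
u_4 = c_4 − 2.1773·e_1 − 1.8682·e_2 − 2.2721·e_3 = (-0.7930, -0.0964, -0.3412, 0.5308, 0.7551).
‖u_4‖ = 1.2675, so e_4 = (-0.6257, -0.0760, -0.2692, 0.4188, 0.5958).

Q = [[0.5443, -0.3736, -0.3055, -0.6257], [0.2722, -0.4270, 0.5728, -0.0760], [0.4082, 0.8006, -0.0191, -0.2692], [0.5443, 0.1068, 0.4773, 0.4188], [0.4082, -0.1601, -0.5919, 0.5958]], R = [[7.3485, 3.2660, 1.6330, 2.1773], [0.0000, 2.0817, 1.7614, 1.8682], [0.0000, 0.0000, 4.0287, 2.2721], [0.0000, 0.0000, 0.0000, 1.2675]]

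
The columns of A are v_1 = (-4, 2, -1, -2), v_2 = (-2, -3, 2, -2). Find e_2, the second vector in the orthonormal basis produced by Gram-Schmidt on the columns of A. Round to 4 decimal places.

e_2 = (-0.3014, -0.7358, 0.4787, -0.3723)

e_1 = v_1/‖v_1‖ = (-4, 2, -1, -2)/5.0000 = (-0.8000, 0.4000, -0.2000, -0.4000).
r_{12} = e_1·v_2 = 0.8000.
u_2 = v_2 − 0.8000·e_1 = (-1.3600, -3.3200, 2.1600, -1.6800).
‖u_2‖ = 4.5122, so e_2 = (-0.3014, -0.7358, 0.4787, -0.3723).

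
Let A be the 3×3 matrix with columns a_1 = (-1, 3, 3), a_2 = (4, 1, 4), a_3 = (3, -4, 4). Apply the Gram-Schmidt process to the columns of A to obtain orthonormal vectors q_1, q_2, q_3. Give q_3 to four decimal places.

a_1 = (-1, 3, 3); ‖a_1‖ = 4.3589, so q_1 = (-0.2294, 0.6882, 0.6882).
q_1·a_2 = (-0.2294)·4 + 0.6882·1 + 0.6882·4 = 2.5236.
u_2 = a_2 − 2.5236·q_1 = (4.5789, -0.7368, 2.2632).
‖u_2‖ = 5.1606, so q_2 = (0.8873, -0.1428, 0.4385).
q_1·a_3 = (-0.2294)·3 + 0.6882·(-4) + 0.6882·4 = -0.6882; q_2·a_3 = 0.8873·3 + (-0.1428)·(-4) + 0.4385·4 = 4.9872.
u_3 = a_3 + 0.6882·q_1 − 4.9872·q_2 = (-1.5830, -2.8142, 2.2866).
‖u_3‖ = 3.9565, so q_3 = (-0.4001, -0.7113, 0.5779).

q_3 = (-0.4001, -0.7113, 0.5779)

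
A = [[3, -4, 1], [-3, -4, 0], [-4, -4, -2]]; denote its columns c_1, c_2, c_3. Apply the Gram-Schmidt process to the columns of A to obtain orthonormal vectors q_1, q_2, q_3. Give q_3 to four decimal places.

q_1 = c_1/‖c_1‖ = (3, -3, -4)/5.8310 = (0.5145, -0.5145, -0.6860).
r_{12} = q_1·c_2 = 2.7440.
u_2 = c_2 − 2.7440·q_1 = (-5.4118, -2.5882, -2.1176).
‖u_2‖ = 6.3616, so q_2 = (-0.8507, -0.4068, -0.3329).
r_{13} = q_1·c_3 = 1.8865; r_{23} = q_2·c_3 = -0.1849.
u_3 = c_3 − 1.8865·q_1 + 0.1849·q_2 = (-0.1279, 0.8953, -0.7674).
‖u_3‖ = 1.1862, so q_3 = (-0.1078, 0.7548, -0.6470).

q_3 = (-0.1078, 0.7548, -0.6470)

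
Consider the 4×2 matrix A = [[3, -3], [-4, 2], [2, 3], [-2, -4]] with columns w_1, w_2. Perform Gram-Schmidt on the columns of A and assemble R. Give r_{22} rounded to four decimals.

r_{22} = 6.1423

e_1 = w_1/‖w_1‖ = (3, -4, 2, -2)/5.7446 = (0.5222, -0.6963, 0.3482, -0.3482).
r_{12} = e_1·w_2 = -0.5222.
u_2 = w_2 + 0.5222·e_1 = (-2.7273, 1.6364, 3.1818, -4.1818).
r_{22} = ‖u_2‖ = 6.1423.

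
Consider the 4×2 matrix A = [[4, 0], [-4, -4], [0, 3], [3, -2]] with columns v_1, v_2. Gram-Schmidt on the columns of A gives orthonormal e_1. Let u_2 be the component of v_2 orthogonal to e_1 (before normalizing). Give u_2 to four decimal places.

v_1 = (4, -4, 0, 3); ‖v_1‖ = 6.4031, so e_1 = (0.6247, -0.6247, 0.0000, 0.4685).
e_1·v_2 = 0.6247·0 + (-0.6247)·(-4) + 0.0000·3 + 0.4685·(-2) = 1.5617.
u_2 = v_2 − 1.5617·e_1 = (-0.9756, -3.0244, 3.0000, -2.7317).

u_2 = (-0.9756, -3.0244, 3.0000, -2.7317)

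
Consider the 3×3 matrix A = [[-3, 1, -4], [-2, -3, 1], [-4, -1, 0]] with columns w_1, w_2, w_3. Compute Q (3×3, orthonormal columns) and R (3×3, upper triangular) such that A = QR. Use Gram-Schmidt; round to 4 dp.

q_1 = w_1/‖w_1‖ = (-3, -2, -4)/5.3852 = (-0.5571, -0.3714, -0.7428).
r_{12} = q_1·w_2 = 1.2999.
u_2 = w_2 − 1.2999·q_1 = (1.7241, -2.5172, -0.0345).
‖u_2‖ = 3.0513, so q_2 = (0.5651, -0.8250, -0.0113).
r_{13} = q_1·w_3 = 1.8570; r_{23} = q_2·w_3 = -3.0852.
u_3 = w_3 − 1.8570·q_1 + 3.0852·q_2 = (-1.2222, -0.8556, 1.3444).
‖u_3‖ = 2.0083, so q_3 = (-0.6086, -0.4260, 0.6694).

Q = [[-0.5571, 0.5651, -0.6086], [-0.3714, -0.8250, -0.4260], [-0.7428, -0.0113, 0.6694]], R = [[5.3852, 1.2999, 1.8570], [0.0000, 3.0513, -3.0852], [0.0000, 0.0000, 2.0083]]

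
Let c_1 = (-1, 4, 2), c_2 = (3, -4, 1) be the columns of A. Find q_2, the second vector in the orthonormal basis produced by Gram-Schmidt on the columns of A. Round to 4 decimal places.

q_2 = (0.6262, -0.2178, 0.7487)

c_1 = (-1, 4, 2); ‖c_1‖ = 4.5826, so q_1 = (-0.2182, 0.8729, 0.4364).
q_1·c_2 = (-0.2182)·3 + 0.8729·(-4) + 0.4364·1 = -3.7097.
u_2 = c_2 + 3.7097·q_1 = (2.1905, -0.7619, 2.6190).
‖u_2‖ = 3.4983, so q_2 = (0.6262, -0.2178, 0.7487).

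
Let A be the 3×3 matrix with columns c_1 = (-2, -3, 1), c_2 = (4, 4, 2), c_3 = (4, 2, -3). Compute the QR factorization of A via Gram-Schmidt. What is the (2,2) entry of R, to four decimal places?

r_{22} = 3.5857

q_1 = c_1/‖c_1‖ = (-2, -3, 1)/3.7417 = (-0.5345, -0.8018, 0.2673).
r_{12} = q_1·c_2 = -4.8107.
u_2 = c_2 + 4.8107·q_1 = (1.4286, 0.1429, 3.2857).
r_{22} = ‖u_2‖ = 3.5857.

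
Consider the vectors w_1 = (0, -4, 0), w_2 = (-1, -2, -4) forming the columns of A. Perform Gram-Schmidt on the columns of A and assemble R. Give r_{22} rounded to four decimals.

r_{22} = 4.1231

w_1 = (0, -4, 0); ‖w_1‖ = 4.0000, so q_1 = (0.0000, -1.0000, 0.0000).
q_1·w_2 = 0.0000·(-1) + (-1.0000)·(-2) + 0.0000·(-4) = 2.0000.
u_2 = w_2 − 2.0000·q_1 = (-1.0000, 0.0000, -4.0000).
r_{22} = ‖u_2‖ = 4.1231.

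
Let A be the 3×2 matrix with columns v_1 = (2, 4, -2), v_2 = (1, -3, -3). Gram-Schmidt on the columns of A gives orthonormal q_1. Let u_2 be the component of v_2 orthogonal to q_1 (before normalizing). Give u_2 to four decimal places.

u_2 = (1.3333, -2.3333, -3.3333)

v_1 = (2, 4, -2); ‖v_1‖ = 4.8990, so q_1 = (0.4082, 0.8165, -0.4082).
q_1·v_2 = 0.4082·1 + 0.8165·(-3) + (-0.4082)·(-3) = -0.8165.
u_2 = v_2 + 0.8165·q_1 = (1.3333, -2.3333, -3.3333).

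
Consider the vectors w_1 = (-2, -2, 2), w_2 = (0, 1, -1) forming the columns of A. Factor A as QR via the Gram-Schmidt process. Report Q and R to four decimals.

e_1 = w_1/‖w_1‖ = (-2, -2, 2)/3.4641 = (-0.5774, -0.5774, 0.5774).
r_{12} = e_1·w_2 = -1.1547.
u_2 = w_2 + 1.1547·e_1 = (-0.6667, 0.3333, -0.3333).
‖u_2‖ = 0.8165, so e_2 = (-0.8165, 0.4082, -0.4082).

Q = [[-0.5774, -0.8165], [-0.5774, 0.4082], [0.5774, -0.4082]], R = [[3.4641, -1.1547], [0.0000, 0.8165]]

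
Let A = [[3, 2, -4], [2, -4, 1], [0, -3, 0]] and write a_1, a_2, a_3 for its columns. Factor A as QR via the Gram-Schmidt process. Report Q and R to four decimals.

a_1 = (3, 2, 0); ‖a_1‖ = 3.6056, so q_1 = (0.8321, 0.5547, 0.0000).
q_1·a_2 = 0.8321·2 + 0.5547·(-4) + 0.0000·(-3) = -0.5547.
u_2 = a_2 + 0.5547·q_1 = (2.4615, -3.6923, -3.0000).
‖u_2‖ = 5.3565, so q_2 = (0.4595, -0.6893, -0.5601).
q_1·a_3 = 0.8321·(-4) + 0.5547·1 + 0.0000·0 = -2.7735; q_2·a_3 = 0.4595·(-4) + (-0.6893)·1 + (-0.5601)·0 = -2.5275.
u_3 = a_3 + 2.7735·q_1 + 2.5275·q_2 = (-0.5308, 0.7962, -1.4155).
‖u_3‖ = 1.7087, so q_3 = (-0.3107, 0.4660, -0.8284).

Q = [[0.8321, 0.4595, -0.3107], [0.5547, -0.6893, 0.4660], [0.0000, -0.5601, -0.8284]], R = [[3.6056, -0.5547, -2.7735], [0.0000, 5.3565, -2.5275], [0.0000, 0.0000, 1.7087]]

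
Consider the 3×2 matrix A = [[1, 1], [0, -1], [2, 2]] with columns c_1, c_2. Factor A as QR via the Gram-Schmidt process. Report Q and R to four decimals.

Q = [[0.4472, 0.0000], [0.0000, -1.0000], [0.8944, 0.0000]], R = [[2.2361, 2.2361], [0.0000, 1.0000]]

c_1 = (1, 0, 2); ‖c_1‖ = 2.2361, so q_1 = (0.4472, 0.0000, 0.8944).
q_1·c_2 = 0.4472·1 + 0.0000·(-1) + 0.8944·2 = 2.2361.
u_2 = c_2 − 2.2361·q_1 = (0.0000, -1.0000, 0.0000).
‖u_2‖ = 1.0000, so q_2 = (0.0000, -1.0000, 0.0000).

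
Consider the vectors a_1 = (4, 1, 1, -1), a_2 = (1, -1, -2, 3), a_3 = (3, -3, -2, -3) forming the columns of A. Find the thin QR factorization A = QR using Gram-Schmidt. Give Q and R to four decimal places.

q_1 = a_1/‖a_1‖ = (4, 1, 1, -1)/4.3589 = (0.9177, 0.2294, 0.2294, -0.2294).
r_{12} = q_1·a_2 = -0.4588.
u_2 = a_2 + 0.4588·q_1 = (1.4211, -0.8947, -1.8947, 2.8947).
‖u_2‖ = 3.8457, so q_2 = (0.3695, -0.2327, -0.4927, 0.7527).
r_{13} = q_1·a_3 = 2.2942; r_{23} = q_2·a_3 = 0.5337.
u_3 = a_3 − 2.2942·q_1 − 0.5337·q_2 = (0.6975, -3.4021, -2.2633, -2.8754).
‖u_3‖ = 5.0450, so q_3 = (0.1383, -0.6744, -0.4486, -0.5700).

Q = [[0.9177, 0.3695, 0.1383], [0.2294, -0.2327, -0.6744], [0.2294, -0.4927, -0.4486], [-0.2294, 0.7527, -0.5700]], R = [[4.3589, -0.4588, 2.2942], [0.0000, 3.8457, 0.5337], [0.0000, 0.0000, 5.0450]]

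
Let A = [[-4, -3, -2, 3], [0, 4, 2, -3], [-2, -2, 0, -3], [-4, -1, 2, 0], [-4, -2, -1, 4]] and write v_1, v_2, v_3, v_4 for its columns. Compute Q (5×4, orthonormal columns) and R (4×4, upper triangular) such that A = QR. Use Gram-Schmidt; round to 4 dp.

v_1 = (-4, 0, -2, -4, -4); ‖v_1‖ = 7.2111, so e_1 = (-0.5547, 0.0000, -0.2774, -0.5547, -0.5547).
e_1·v_2 = (-0.5547)·(-3) + 0.0000·4 + (-0.2774)·(-2) + (-0.5547)·(-1) + (-0.5547)·(-2) = 3.8829.
u_2 = v_2 − 3.8829·e_1 = (-0.8462, 4.0000, -0.9231, 1.1538, 0.1538).
‖u_2‖ = 4.3501, so e_2 = (-0.1945, 0.9195, -0.2122, 0.2652, 0.0354).
e_1·v_3 = (-0.5547)·(-2) + 0.0000·2 + (-0.2774)·0 + (-0.5547)·2 + (-0.5547)·(-1) = 0.5547; e_2·v_3 = (-0.1945)·(-2) + 0.9195·2 + (-0.2122)·0 + 0.2652·2 + 0.0354·(-1) = 2.7232.
u_3 = v_3 − 0.5547·e_1 − 2.7232·e_2 = (-1.1626, -0.5041, 0.7317, 1.5854, -0.7886).
‖u_3‖ = 2.2970, so e_3 = (-0.5061, -0.2194, 0.3185, 0.6902, -0.3433).
e_1·v_4 = (-0.5547)·3 + 0.0000·(-3) + (-0.2774)·(-3) + (-0.5547)·0 + (-0.5547)·4 = -3.0509; e_2·v_4 = (-0.1945)·3 + 0.9195·(-3) + (-0.2122)·(-3) + 0.2652·0 + 0.0354·4 = -2.5641; e_3·v_4 = (-0.5061)·3 + (-0.2194)·(-3) + 0.3185·(-3) + 0.6902·0 + (-0.3433)·4 = -3.1890.
u_4 = v_4 + 3.0509·e_1 + 2.5641·e_2 + 3.1890·e_3 = (-0.8051, -1.3421, -3.3744, 1.1888, 1.3035).
‖u_4‖ = 4.1168, so e_4 = (-0.1956, -0.3260, -0.8197, 0.2888, 0.3166).

Q = [[-0.5547, -0.1945, -0.5061, -0.1956], [0.0000, 0.9195, -0.2194, -0.3260], [-0.2774, -0.2122, 0.3185, -0.8197], [-0.5547, 0.2652, 0.6902, 0.2888], [-0.5547, 0.0354, -0.3433, 0.3166]], R = [[7.2111, 3.8829, 0.5547, -3.0509], [0.0000, 4.3501, 2.7232, -2.5641], [0.0000, 0.0000, 2.2970, -3.1890], [0.0000, 0.0000, 0.0000, 4.1168]]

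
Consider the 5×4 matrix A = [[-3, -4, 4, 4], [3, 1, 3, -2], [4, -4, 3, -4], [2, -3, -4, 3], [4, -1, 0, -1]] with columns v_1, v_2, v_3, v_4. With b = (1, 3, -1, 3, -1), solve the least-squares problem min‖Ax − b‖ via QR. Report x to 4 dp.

x = (0.6613, 0.3434, 0.2829, 0.8816)

v_1 = (-3, 3, 4, 2, 4); ‖v_1‖ = 7.3485, so q_1 = (-0.4082, 0.4082, 0.5443, 0.2722, 0.5443).
q_1·v_2 = (-0.4082)·(-4) + 0.4082·1 + 0.5443·(-4) + 0.2722·(-3) + 0.5443·(-1) = -1.4969.
u_2 = v_2 + 1.4969·q_1 = (-4.6111, 1.6111, -3.1852, -2.5926, -0.1852).
‖u_2‖ = 6.3843, so q_2 = (-0.7223, 0.2524, -0.4989, -0.4061, -0.0290).
q_1·v_3 = (-0.4082)·4 + 0.4082·3 + 0.5443·3 + 0.2722·(-4) + 0.5443·0 = 0.1361; q_2·v_3 = (-0.7223)·4 + 0.2524·3 + (-0.4989)·3 + (-0.4061)·(-4) + (-0.0290)·0 = -2.0043.
u_3 = v_3 − 0.1361·q_1 + 2.0043·q_2 = (2.6079, 3.4502, 1.9259, -4.8510, -0.1322).
‖u_3‖ = 6.7797, so q_3 = (0.3847, 0.5089, 0.2841, -0.7155, -0.0195).
q_1·v_4 = (-0.4082)·4 + 0.4082·(-2) + 0.5443·(-4) + 0.2722·3 + 0.5443·(-1) = -4.3546; q_2·v_4 = (-0.7223)·4 + 0.2524·(-2) + (-0.4989)·(-4) + (-0.4061)·3 + (-0.0290)·(-1) = -2.5874; q_3·v_4 = 0.3847·4 + 0.5089·(-2) + 0.2841·(-4) + (-0.7155)·3 + (-0.0195)·(-1) = -2.7425.
u_4 = v_4 + 4.3546·q_1 + 2.5874·q_2 + 2.7425·q_3 = (1.4084, 1.8264, -2.1414, 1.1722, 1.2418).
‖u_4‖ = 3.5807, so q_4 = (0.3933, 0.5101, -0.5980, 0.3274, 0.3468).
Qᵀb = (0.5443, -0.6555, -0.4997, 3.1569).
Back-substitute: x_4 = 3.1569/3.5807 = 0.8816.
x_3 = (-0.4997 + 2.7425·0.8816)/6.7797 = 0.2829.
x_2 = (-0.6555 + 2.0043·0.2829 + 2.5874·0.8816)/6.3843 = 0.3434.
x_1 = (0.5443 + 1.4969·0.3434 − 0.1361·0.2829 + 4.3546·0.8816)/7.3485 = 0.6613.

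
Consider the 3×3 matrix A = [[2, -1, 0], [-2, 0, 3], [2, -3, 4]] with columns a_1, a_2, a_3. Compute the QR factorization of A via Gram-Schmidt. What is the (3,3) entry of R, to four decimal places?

e_1 = a_1/‖a_1‖ = (2, -2, 2)/3.4641 = (0.5774, -0.5774, 0.5774).
r_{12} = e_1·a_2 = -2.3094.
u_2 = a_2 + 2.3094·e_1 = (0.3333, -1.3333, -1.6667).
‖u_2‖ = 2.1602, so e_2 = (0.1543, -0.6172, -0.7715).
r_{13} = e_1·a_3 = 0.5774; r_{23} = e_2·a_3 = -4.9377.
u_3 = a_3 − 0.5774·e_1 + 4.9377·e_2 = (0.4286, 0.2857, -0.1429).
r_{33} = ‖u_3‖ = 0.5345.

r_{33} = 0.5345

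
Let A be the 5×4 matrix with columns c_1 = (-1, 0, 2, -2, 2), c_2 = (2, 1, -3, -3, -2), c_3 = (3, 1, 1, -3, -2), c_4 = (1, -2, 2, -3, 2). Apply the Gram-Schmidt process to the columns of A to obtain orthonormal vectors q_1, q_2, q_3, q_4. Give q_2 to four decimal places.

c_1 = (-1, 0, 2, -2, 2); ‖c_1‖ = 3.6056, so q_1 = (-0.2774, 0.0000, 0.5547, -0.5547, 0.5547).
q_1·c_2 = (-0.2774)·2 + 0.0000·1 + 0.5547·(-3) + (-0.5547)·(-3) + 0.5547·(-2) = -1.6641.
u_2 = c_2 + 1.6641·q_1 = (1.5385, 1.0000, -2.0769, -3.9231, -1.0769).
‖u_2‖ = 4.9225, so q_2 = (0.3125, 0.2031, -0.4219, -0.7970, -0.2188).

q_2 = (0.3125, 0.2031, -0.4219, -0.7970, -0.2188)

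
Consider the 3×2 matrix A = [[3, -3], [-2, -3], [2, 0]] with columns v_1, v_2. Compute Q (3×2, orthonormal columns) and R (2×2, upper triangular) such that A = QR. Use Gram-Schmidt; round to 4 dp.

v_1 = (3, -2, 2); ‖v_1‖ = 4.1231, so q_1 = (0.7276, -0.4851, 0.4851).
q_1·v_2 = 0.7276·(-3) + (-0.4851)·(-3) + 0.4851·0 = -0.7276.
u_2 = v_2 + 0.7276·q_1 = (-2.4706, -3.3529, 0.3529).
‖u_2‖ = 4.1798, so q_2 = (-0.5911, -0.8022, 0.0844).

Q = [[0.7276, -0.5911], [-0.4851, -0.8022], [0.4851, 0.0844]], R = [[4.1231, -0.7276], [0.0000, 4.1798]]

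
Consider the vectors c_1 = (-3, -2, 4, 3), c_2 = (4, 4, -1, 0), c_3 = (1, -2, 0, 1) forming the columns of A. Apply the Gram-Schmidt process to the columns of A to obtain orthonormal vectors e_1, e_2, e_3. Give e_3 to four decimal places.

e_1 = c_1/‖c_1‖ = (-3, -2, 4, 3)/6.1644 = (-0.4867, -0.3244, 0.6489, 0.4867).
r_{12} = e_1·c_2 = -3.8933.
u_2 = c_2 + 3.8933·e_1 = (2.1053, 2.7368, 1.5263, 1.8947).
‖u_2‖ = 4.2240, so e_2 = (0.4984, 0.6479, 0.3613, 0.4486).
r_{13} = e_1·c_3 = 0.6489; r_{23} = e_2·c_3 = -0.3489.
u_3 = c_3 − 0.6489·e_1 + 0.3489·e_2 = (1.4897, -1.5634, -0.2950, 0.8407).
‖u_3‖ = 2.3361, so e_3 = (0.6377, -0.6693, -0.1263, 0.3599).

e_3 = (0.6377, -0.6693, -0.1263, 0.3599)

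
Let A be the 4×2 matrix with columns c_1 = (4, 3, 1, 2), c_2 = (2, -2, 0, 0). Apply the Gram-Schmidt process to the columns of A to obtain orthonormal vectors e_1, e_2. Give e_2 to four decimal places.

e_2 = (0.6180, -0.7844, -0.0238, -0.0475)

e_1 = c_1/‖c_1‖ = (4, 3, 1, 2)/5.4772 = (0.7303, 0.5477, 0.1826, 0.3651).
r_{12} = e_1·c_2 = 0.3651.
u_2 = c_2 − 0.3651·e_1 = (1.7333, -2.2000, -0.0667, -0.1333).
‖u_2‖ = 2.8048, so e_2 = (0.6180, -0.7844, -0.0238, -0.0475).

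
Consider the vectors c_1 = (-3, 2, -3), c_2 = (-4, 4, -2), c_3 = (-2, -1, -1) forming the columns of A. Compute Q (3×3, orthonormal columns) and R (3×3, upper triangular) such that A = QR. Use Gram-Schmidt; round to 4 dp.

Q = [[-0.6396, -0.1980, -0.7428], [0.4264, 0.7126, -0.5571], [-0.6396, 0.6730, 0.3714]], R = [[4.6904, 5.5432, 1.4924], [0.0000, 2.2962, -0.9898], [0.0000, 0.0000, 1.6713]]

c_1 = (-3, 2, -3); ‖c_1‖ = 4.6904, so e_1 = (-0.6396, 0.4264, -0.6396).
e_1·c_2 = (-0.6396)·(-4) + 0.4264·4 + (-0.6396)·(-2) = 5.5432.
u_2 = c_2 − 5.5432·e_1 = (-0.4545, 1.6364, 1.5455).
‖u_2‖ = 2.2962, so e_2 = (-0.1980, 0.7126, 0.6730).
e_1·c_3 = (-0.6396)·(-2) + 0.4264·(-1) + (-0.6396)·(-1) = 1.4924; e_2·c_3 = (-0.1980)·(-2) + 0.7126·(-1) + 0.6730·(-1) = -0.9898.
u_3 = c_3 − 1.4924·e_1 + 0.9898·e_2 = (-1.2414, -0.9310, 0.6207).
‖u_3‖ = 1.6713, so e_3 = (-0.7428, -0.5571, 0.3714).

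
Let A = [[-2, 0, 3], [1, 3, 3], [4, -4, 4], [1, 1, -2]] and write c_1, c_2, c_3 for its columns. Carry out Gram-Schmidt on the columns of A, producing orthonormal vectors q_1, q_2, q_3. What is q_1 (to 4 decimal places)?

q_1 = (-0.4264, 0.2132, 0.8528, 0.2132)

c_1 = (-2, 1, 4, 1); ‖c_1‖ = 4.6904, so q_1 = (-0.4264, 0.2132, 0.8528, 0.2132).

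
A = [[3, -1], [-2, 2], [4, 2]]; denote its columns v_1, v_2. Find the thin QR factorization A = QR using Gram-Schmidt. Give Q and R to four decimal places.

Q = [[0.5571, -0.3685], [-0.3714, 0.6910], [0.7428, 0.6219]], R = [[5.3852, 0.1857], [0.0000, 2.9942]]

v_1 = (3, -2, 4); ‖v_1‖ = 5.3852, so e_1 = (0.5571, -0.3714, 0.7428).
e_1·v_2 = 0.5571·(-1) + (-0.3714)·2 + 0.7428·2 = 0.1857.
u_2 = v_2 − 0.1857·e_1 = (-1.1034, 2.0690, 1.8621).
‖u_2‖ = 2.9942, so e_2 = (-0.3685, 0.6910, 0.6219).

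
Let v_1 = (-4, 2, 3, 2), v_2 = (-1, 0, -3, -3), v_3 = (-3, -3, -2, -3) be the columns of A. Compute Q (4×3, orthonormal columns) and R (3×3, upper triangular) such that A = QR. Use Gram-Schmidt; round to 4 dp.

Q = [[-0.6963, -0.5959, -0.3556], [0.3482, 0.1703, -0.9166], [0.5222, -0.5108, 0.1740], [0.3482, -0.5959, -0.0555]], R = [[5.7446, -1.9149, -1.0445], [0.0000, 3.9158, 4.0860], [0.0000, 0.0000, 3.6350]]

v_1 = (-4, 2, 3, 2); ‖v_1‖ = 5.7446, so e_1 = (-0.6963, 0.3482, 0.5222, 0.3482).
e_1·v_2 = (-0.6963)·(-1) + 0.3482·0 + 0.5222·(-3) + 0.3482·(-3) = -1.9149.
u_2 = v_2 + 1.9149·e_1 = (-2.3333, 0.6667, -2.0000, -2.3333).
‖u_2‖ = 3.9158, so e_2 = (-0.5959, 0.1703, -0.5108, -0.5959).
e_1·v_3 = (-0.6963)·(-3) + 0.3482·(-3) + 0.5222·(-2) + 0.3482·(-3) = -1.0445; e_2·v_3 = (-0.5959)·(-3) + 0.1703·(-3) + (-0.5108)·(-2) + (-0.5959)·(-3) = 4.0860.
u_3 = v_3 + 1.0445·e_1 − 4.0860·e_2 = (-1.2925, -3.3320, 0.6324, -0.2016).
‖u_3‖ = 3.6350, so e_3 = (-0.3556, -0.9166, 0.1740, -0.0555).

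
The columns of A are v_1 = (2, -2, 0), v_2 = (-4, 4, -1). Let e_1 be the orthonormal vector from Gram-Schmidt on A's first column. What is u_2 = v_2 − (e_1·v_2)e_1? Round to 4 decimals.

v_1 = (2, -2, 0); ‖v_1‖ = 2.8284, so e_1 = (0.7071, -0.7071, 0.0000).
e_1·v_2 = 0.7071·(-4) + (-0.7071)·4 + 0.0000·(-1) = -5.6569.
u_2 = v_2 + 5.6569·e_1 = (0.0000, 0.0000, -1.0000).

u_2 = (0.0000, 0.0000, -1.0000)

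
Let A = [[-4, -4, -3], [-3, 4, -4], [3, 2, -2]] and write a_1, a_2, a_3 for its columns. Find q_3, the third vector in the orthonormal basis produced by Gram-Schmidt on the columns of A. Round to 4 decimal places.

q_1 = a_1/‖a_1‖ = (-4, -3, 3)/5.8310 = (-0.6860, -0.5145, 0.5145).
r_{12} = q_1·a_2 = 1.7150.
u_2 = a_2 − 1.7150·q_1 = (-2.8235, 4.8824, 1.1176).
‖u_2‖ = 5.7497, so q_2 = (-0.4911, 0.8492, 0.1944).
r_{13} = q_1·a_3 = 3.0870; r_{23} = q_2·a_3 = -2.3121.
u_3 = a_3 − 3.0870·q_1 + 2.3121·q_2 = (-2.0178, -0.4484, -3.1388).
‖u_3‖ = 3.7583, so q_3 = (-0.5369, -0.1193, -0.8352).

q_3 = (-0.5369, -0.1193, -0.8352)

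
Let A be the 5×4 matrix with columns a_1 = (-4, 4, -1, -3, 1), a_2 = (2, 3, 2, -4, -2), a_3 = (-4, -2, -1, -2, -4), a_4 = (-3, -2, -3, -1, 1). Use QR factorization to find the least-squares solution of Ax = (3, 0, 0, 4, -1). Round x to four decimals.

a_1 = (-4, 4, -1, -3, 1); ‖a_1‖ = 6.5574, so q_1 = (-0.6100, 0.6100, -0.1525, -0.4575, 0.1525).
q_1·a_2 = (-0.6100)·2 + 0.6100·3 + (-0.1525)·2 + (-0.4575)·(-4) + 0.1525·(-2) = 1.8300.
u_2 = a_2 − 1.8300·q_1 = (3.1163, 1.8837, 2.2791, -3.1628, -2.2791).
‖u_2‖ = 5.8010, so q_2 = (0.5372, 0.3247, 0.3929, -0.5452, -0.3929).
q_1·a_3 = (-0.6100)·(-4) + 0.6100·(-2) + (-0.1525)·(-1) + (-0.4575)·(-2) + 0.1525·(-4) = 1.6775; q_2·a_3 = 0.5372·(-4) + 0.3247·(-2) + 0.3929·(-1) + (-0.5452)·(-2) + (-0.3929)·(-4) = -0.5292.
u_3 = a_3 − 1.6775·q_1 + 0.5292·q_2 = (-2.6925, -2.8514, -0.5363, -1.5211, -4.4637).
‖u_3‖ = 6.1568, so q_3 = (-0.4373, -0.4631, -0.0871, -0.2471, -0.7250).
q_1·a_4 = (-0.6100)·(-3) + 0.6100·(-2) + (-0.1525)·(-3) + (-0.4575)·(-1) + 0.1525·1 = 1.6775; q_2·a_4 = 0.5372·(-3) + 0.3247·(-2) + 0.3929·(-3) + (-0.5452)·(-1) + (-0.3929)·1 = -3.2873; q_3·a_4 = (-0.4373)·(-3) + (-0.4631)·(-2) + (-0.0871)·(-3) + (-0.2471)·(-1) + (-0.7250)·1 = 2.0216.
u_4 = a_4 − 1.6775·q_1 + 3.2873·q_2 − 2.0216·q_3 = (0.6733, -1.0195, -1.2766, -1.5254, 0.9183).
‖u_4‖ = 2.5085, so q_4 = (0.2684, -0.4064, -0.5089, -0.6081, 0.3661).
Qᵀb = (-3.8125, -0.1764, -1.5752, -1.9933).
Back-substitute: x_4 = -1.9933/2.5085 = -0.7946.
x_3 = (-1.5752 − 2.0216·(-0.7946))/6.1568 = 0.0051.
x_2 = (-0.1764 + 0.5292·0.0051 + 3.2873·(-0.7946))/5.8010 = -0.4802.
x_1 = (-3.8125 − 1.8300·(-0.4802) − 1.6775·0.0051 − 1.6775·(-0.7946))/6.5574 = -0.2454.

x = (-0.2454, -0.4802, 0.0051, -0.7946)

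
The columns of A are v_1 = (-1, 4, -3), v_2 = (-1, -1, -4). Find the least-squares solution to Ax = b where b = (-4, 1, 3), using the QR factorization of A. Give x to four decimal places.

e_1 = v_1/‖v_1‖ = (-1, 4, -3)/5.0990 = (-0.1961, 0.7845, -0.5883).
r_{12} = e_1·v_2 = 1.7650.
u_2 = v_2 − 1.7650·e_1 = (-0.6538, -2.3846, -2.9615).
‖u_2‖ = 3.8581, so e_2 = (-0.1695, -0.6181, -0.7676).
Qᵀb = (-0.1961, -2.2431).
Back-substitute: x_2 = -2.2431/3.8581 = -0.5814.
x_1 = (-0.1961 − 1.7650·(-0.5814))/5.0990 = 0.1628.

x = (0.1628, -0.5814)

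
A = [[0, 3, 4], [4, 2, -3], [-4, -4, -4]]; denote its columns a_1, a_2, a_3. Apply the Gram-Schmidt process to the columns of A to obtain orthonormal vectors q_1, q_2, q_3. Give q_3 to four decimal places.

q_3 = (-0.4264, -0.6396, -0.6396)

q_1 = a_1/‖a_1‖ = (0, 4, -4)/5.6569 = (0.0000, 0.7071, -0.7071).
r_{12} = q_1·a_2 = 4.2426.
u_2 = a_2 − 4.2426·q_1 = (3.0000, -1.0000, -1.0000).
‖u_2‖ = 3.3166, so q_2 = (0.9045, -0.3015, -0.3015).
r_{13} = q_1·a_3 = 0.7071; r_{23} = q_2·a_3 = 5.7287.
u_3 = a_3 − 0.7071·q_1 − 5.7287·q_2 = (-1.1818, -1.7727, -1.7727).
‖u_3‖ = 2.7716, so q_3 = (-0.4264, -0.6396, -0.6396).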